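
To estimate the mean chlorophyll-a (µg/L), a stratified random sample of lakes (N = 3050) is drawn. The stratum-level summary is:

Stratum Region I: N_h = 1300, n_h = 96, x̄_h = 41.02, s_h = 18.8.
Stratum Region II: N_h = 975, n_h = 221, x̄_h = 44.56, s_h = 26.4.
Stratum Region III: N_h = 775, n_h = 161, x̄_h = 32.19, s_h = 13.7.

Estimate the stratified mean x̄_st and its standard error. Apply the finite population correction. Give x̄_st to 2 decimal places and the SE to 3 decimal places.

x̄_st ≈ 39.91, SE ≈ 0.963

x̄_st = Σ W_h x̄_h = (1300·41.02 + 975·44.56 + 775·32.19)/3050 = 39.90795
V̂(x̄_st) = Σ W_h² (1 − n_h/N_h) s_h²/n_h, with W_h = N_h/N and N = 3050:
  stratum Region I: (1300/3050)²·(1 − 96/1300)·18.8²/96 = 0.619462
  stratum Region II: (975/3050)²·(1 − 221/975)·26.4²/221 = 0.249225
  stratum Region III: (775/3050)²·(1 − 161/775)·13.7²/161 = 0.0596329
V̂(x̄_st) = 0.92832
SE(x̄_st) = √0.92832 = 0.963494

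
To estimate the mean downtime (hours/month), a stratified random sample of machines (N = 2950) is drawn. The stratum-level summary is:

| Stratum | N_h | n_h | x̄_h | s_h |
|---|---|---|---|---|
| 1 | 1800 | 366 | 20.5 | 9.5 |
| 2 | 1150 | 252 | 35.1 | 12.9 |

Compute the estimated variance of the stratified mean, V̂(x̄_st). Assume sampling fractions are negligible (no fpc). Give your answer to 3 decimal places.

V̂(x̄_st) = Σ W_h² s_h²/n_h, with W_h = N_h/N and N = 2950:
  stratum 1: (1800/2950)²·9.5²/366 = 0.0918052
  stratum 2: (1150/2950)²·12.9²/252 = 0.100353
V̂(x̄_st) = 0.192158

V̂(x̄_st) ≈ 0.192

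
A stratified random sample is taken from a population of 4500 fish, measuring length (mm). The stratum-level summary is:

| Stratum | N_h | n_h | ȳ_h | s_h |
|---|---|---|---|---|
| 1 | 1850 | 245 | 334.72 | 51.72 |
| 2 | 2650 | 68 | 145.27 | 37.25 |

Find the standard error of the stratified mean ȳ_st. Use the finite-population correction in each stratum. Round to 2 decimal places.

V̂(ȳ_st) = Σ W_h² (1 − n_h/N_h) s_h²/n_h, with W_h = N_h/N and N = 4500:
  stratum 1: (1850/4500)²·(1 − 245/1850)·51.72²/245 = 1.60093
  stratum 2: (2650/4500)²·(1 − 68/2650)·37.25²/68 = 6.89478
V̂(ȳ_st) = 8.49572
SE(ȳ_st) = √8.49572 = 2.91474

SE(ȳ_st) ≈ 2.91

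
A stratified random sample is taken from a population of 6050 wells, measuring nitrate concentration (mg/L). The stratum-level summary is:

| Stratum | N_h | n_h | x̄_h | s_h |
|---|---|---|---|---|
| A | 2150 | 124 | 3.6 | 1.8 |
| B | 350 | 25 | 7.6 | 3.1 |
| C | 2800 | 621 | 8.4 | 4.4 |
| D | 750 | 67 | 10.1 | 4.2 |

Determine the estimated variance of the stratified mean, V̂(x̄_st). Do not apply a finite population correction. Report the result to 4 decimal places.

V̂(x̄_st) = Σ W_h² s_h²/n_h, with W_h = N_h/N and N = 6050:
  stratum A: (2150/6050)²·1.8²/124 = 0.00329981
  stratum B: (350/6050)²·3.1²/25 = 0.0012865
  stratum C: (2800/6050)²·4.4²/621 = 0.00667758
  stratum D: (750/6050)²·4.2²/67 = 0.00404609
V̂(x̄_st) = 0.01531

V̂(x̄_st) ≈ 0.0153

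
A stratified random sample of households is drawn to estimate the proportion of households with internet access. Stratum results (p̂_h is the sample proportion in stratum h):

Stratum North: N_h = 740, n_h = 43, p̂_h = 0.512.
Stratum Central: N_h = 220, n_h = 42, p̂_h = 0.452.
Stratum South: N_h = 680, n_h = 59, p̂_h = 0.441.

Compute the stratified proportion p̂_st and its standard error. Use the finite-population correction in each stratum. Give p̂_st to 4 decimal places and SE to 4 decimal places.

N = 1640; stratum weights W_h = N_h/N.
p̂_st = Σ W_h p̂_h = (740·0.512 + 220·0.452 + 680·0.441)/1640 = 0.47451
V̂(p̂_st) = Σ W_h² (1 − n_h/N_h) p̂_h(1−p̂_h)/(n_h−1):
  stratum North: (740/1640)²·(1 − 43/740)·0.512·0.488/42 = 0.00114082
  stratum Central: (220/1640)²·(1 − 42/220)·0.452·0.548/41 = 8.7961e-05
  stratum South: (680/1640)²·(1 − 59/680)·0.441·0.559/58 = 0.000667322
V̂(p̂_st) = 0.0018961; SE = √V̂ = 0.0435443

p̂_st ≈ 0.4745, SE ≈ 0.0435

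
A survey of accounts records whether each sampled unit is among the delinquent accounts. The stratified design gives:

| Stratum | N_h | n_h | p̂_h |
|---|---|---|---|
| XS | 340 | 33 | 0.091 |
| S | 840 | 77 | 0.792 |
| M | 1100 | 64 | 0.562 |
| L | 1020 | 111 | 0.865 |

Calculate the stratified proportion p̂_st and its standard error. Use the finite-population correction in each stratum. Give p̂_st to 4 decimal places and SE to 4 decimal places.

p̂_st ≈ 0.6657, SE ≈ 0.0255

N = 3300; stratum weights W_h = N_h/N.
p̂_st = Σ W_h p̂_h = (340·0.091 + 840·0.792 + 1100·0.562 + 1020·0.865)/3300 = 0.66567
V̂(p̂_st) = Σ W_h² (1 − n_h/N_h) p̂_h(1−p̂_h)/(n_h−1):
  stratum XS: (340/3300)²·(1 − 33/340)·0.091·0.909/32 = 2.47768e-05
  stratum S: (840/3300)²·(1 − 77/840)·0.792·0.208/76 = 0.000127571
  stratum M: (1100/3300)²·(1 − 64/1100)·0.562·0.438/63 = 0.000408879
  stratum L: (1020/3300)²·(1 − 111/1020)·0.865·0.135/110 = 9.03844e-05
V̂(p̂_st) = 0.00065161; SE = √V̂ = 0.0255267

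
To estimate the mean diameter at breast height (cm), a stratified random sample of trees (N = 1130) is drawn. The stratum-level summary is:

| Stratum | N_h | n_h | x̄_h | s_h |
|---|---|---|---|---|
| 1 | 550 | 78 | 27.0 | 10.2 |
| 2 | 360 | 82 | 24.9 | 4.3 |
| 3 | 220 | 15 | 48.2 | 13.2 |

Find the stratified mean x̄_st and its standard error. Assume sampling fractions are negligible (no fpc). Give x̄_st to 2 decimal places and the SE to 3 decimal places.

x̄_st = Σ W_h x̄_h = (550·27.0 + 360·24.9 + 220·48.2)/1130 = 30.45841
V̂(x̄_st) = Σ W_h² s_h²/n_h, with W_h = N_h/N and N = 1130:
  stratum 1: (550/1130)²·10.2²/78 = 0.315991
  stratum 2: (360/1130)²·4.3²/82 = 0.0228861
  stratum 3: (220/1130)²·13.2²/15 = 0.440296
V̂(x̄_st) = 0.779173
SE(x̄_st) = √0.779173 = 0.882708

x̄_st ≈ 30.46, SE ≈ 0.883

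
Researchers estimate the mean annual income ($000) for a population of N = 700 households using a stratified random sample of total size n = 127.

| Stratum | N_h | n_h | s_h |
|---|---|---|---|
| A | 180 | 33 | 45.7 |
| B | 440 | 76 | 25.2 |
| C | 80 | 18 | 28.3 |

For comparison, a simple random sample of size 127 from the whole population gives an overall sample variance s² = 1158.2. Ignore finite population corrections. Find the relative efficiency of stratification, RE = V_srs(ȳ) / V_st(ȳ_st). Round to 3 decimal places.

V̂(ȳ_st) = Σ W_h² s_h²/n_h, with W_h = N_h/N and N = 700:
  stratum A: (180/700)²·45.7²/33 = 4.18473
  stratum B: (440/700)²·25.2²/76 = 3.30139
  stratum C: (80/700)²·28.3²/18 = 0.581145
V_st = 8.06726
V_srs = s²/n = 1158.2/127 = 9.11969
Relative efficiency = V_srs / V_st = 9.11969/8.06726 = 1.1305

RE ≈ 1.130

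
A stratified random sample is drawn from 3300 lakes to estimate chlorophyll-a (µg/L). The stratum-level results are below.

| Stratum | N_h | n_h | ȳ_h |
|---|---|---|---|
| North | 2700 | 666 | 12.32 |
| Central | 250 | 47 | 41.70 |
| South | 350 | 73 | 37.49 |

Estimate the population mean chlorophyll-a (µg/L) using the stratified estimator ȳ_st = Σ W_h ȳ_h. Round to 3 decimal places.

ȳ_st ≈ 17.215

N = Σ N_h = 3300. Stratum weights W_h = N_h/N.
ȳ_st = (2700·12.32 + 250·41.70 + 350·37.49) / 3300 = 17.21530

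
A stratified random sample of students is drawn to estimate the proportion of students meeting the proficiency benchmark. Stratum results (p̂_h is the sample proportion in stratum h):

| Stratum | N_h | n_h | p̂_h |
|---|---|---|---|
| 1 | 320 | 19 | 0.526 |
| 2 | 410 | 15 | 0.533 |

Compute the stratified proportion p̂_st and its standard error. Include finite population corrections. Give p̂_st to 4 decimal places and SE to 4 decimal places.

N = 730; stratum weights W_h = N_h/N.
p̂_st = Σ W_h p̂_h = (320·0.526 + 410·0.533)/730 = 0.52993
V̂(p̂_st) = Σ W_h² (1 − n_h/N_h) p̂_h(1−p̂_h)/(n_h−1):
  stratum 1: (320/730)²·(1 − 19/320)·0.526·0.474/18 = 0.00250358
  stratum 2: (410/730)²·(1 − 15/410)·0.533·0.467/14 = 0.0054032
V̂(p̂_st) = 0.00790679; SE = √V̂ = 0.0889201

p̂_st ≈ 0.5299, SE ≈ 0.0889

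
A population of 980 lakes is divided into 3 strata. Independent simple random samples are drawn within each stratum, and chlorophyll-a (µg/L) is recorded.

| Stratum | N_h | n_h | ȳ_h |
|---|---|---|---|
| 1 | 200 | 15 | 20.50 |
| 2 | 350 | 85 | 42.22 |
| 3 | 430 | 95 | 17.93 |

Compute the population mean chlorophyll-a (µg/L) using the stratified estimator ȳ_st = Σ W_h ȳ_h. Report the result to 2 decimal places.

ȳ_st ≈ 27.13

N = Σ N_h = 980. Stratum weights W_h = N_h/N.
ȳ_st = (200·20.50 + 350·42.22 + 430·17.93) / 980 = 27.1295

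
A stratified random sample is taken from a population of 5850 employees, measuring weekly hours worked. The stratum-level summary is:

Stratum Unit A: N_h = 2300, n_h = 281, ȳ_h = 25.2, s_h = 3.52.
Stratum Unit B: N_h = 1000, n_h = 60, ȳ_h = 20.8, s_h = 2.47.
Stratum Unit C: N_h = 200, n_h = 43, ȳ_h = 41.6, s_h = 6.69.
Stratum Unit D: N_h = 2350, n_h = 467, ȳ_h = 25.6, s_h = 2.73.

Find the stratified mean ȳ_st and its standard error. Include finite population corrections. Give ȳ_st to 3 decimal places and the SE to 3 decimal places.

ȳ_st = Σ W_h ȳ_h = (2300·25.2 + 1000·20.8 + 200·41.6 + 2350·25.6)/5850 = 25.16923
V̂(ȳ_st) = Σ W_h² (1 − n_h/N_h) s_h²/n_h, with W_h = N_h/N and N = 5850:
  stratum Unit A: (2300/5850)²·(1 − 281/2300)·3.52²/281 = 0.00598317
  stratum Unit B: (1000/5850)²·(1 − 60/1000)·2.47²/60 = 0.00279292
  stratum Unit C: (200/5850)²·(1 − 43/200)·6.69²/43 = 0.000954996
  stratum Unit D: (2350/5850)²·(1 − 467/2350)·2.73²/467 = 0.00206355
V̂(ȳ_st) = 0.0117946
SE(ȳ_st) = √0.0117946 = 0.108603

ȳ_st ≈ 25.169, SE ≈ 0.109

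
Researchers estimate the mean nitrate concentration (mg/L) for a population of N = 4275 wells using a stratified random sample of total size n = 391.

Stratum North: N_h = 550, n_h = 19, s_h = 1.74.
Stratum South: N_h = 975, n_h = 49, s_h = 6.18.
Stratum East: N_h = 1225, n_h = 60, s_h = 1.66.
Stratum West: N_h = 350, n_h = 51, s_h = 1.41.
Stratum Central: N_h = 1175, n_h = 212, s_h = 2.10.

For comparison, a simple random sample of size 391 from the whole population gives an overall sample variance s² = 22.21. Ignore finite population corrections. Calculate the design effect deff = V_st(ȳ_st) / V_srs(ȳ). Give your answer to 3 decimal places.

V̂(ȳ_st) = Σ W_h² s_h²/n_h, with W_h = N_h/N and N = 4275:
  stratum North: (550/4275)²·1.74²/19 = 0.00263753
  stratum South: (975/4275)²·6.18²/49 = 0.0405432
  stratum East: (1225/4275)²·1.66²/60 = 0.00377107
  stratum West: (350/4275)²·1.41²/51 = 0.000261295
  stratum Central: (1175/4275)²·2.10²/212 = 0.00157147
V_st = 0.0487846
V_srs = s²/n = 22.21/391 = 0.0568031
deff = V_st / V_srs = 0.0487846/0.0568031 = 0.8588

deff ≈ 0.859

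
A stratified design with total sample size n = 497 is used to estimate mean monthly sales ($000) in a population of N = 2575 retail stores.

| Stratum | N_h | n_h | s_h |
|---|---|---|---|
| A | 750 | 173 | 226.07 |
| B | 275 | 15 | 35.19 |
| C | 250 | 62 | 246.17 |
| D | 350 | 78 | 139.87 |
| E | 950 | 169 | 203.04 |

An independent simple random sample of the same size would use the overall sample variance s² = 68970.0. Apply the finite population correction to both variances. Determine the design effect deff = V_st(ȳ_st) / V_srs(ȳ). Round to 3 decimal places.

deff ≈ 0.518

V̂(ȳ_st) = Σ W_h² (1 − n_h/N_h) s_h²/n_h, with W_h = N_h/N and N = 2575:
  stratum A: (750/2575)²·(1 − 173/750)·226.07²/173 = 19.2807
  stratum B: (275/2575)²·(1 − 15/275)·35.19²/15 = 0.890223
  stratum C: (250/2575)²·(1 − 62/250)·246.17²/62 = 6.92822
  stratum D: (350/2575)²·(1 − 78/350)·139.87²/78 = 3.60112
  stratum E: (950/2575)²·(1 − 169/950)·203.04²/169 = 27.2959
V_st = 57.9961
V_srs = (1 − 497/2575)·68970.0/497 = 111.988
deff = V_st / V_srs = 57.9961/111.988 = 0.5179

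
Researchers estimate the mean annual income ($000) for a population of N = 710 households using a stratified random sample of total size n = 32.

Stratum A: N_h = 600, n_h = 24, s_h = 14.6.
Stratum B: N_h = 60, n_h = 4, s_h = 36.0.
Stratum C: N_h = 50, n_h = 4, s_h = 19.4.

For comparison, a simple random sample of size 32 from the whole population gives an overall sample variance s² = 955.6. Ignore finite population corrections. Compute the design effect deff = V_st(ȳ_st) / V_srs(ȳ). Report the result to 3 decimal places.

deff ≈ 0.306

V̂(ȳ_st) = Σ W_h² s_h²/n_h, with W_h = N_h/N and N = 710:
  stratum A: (600/710)²·14.6²/24 = 6.34279
  stratum B: (60/710)²·36.0²/4 = 2.31383
  stratum C: (50/710)²·19.4²/4 = 0.466624
V_st = 9.12324
V_srs = s²/n = 955.6/32 = 29.8625
deff = V_st / V_srs = 9.12324/29.8625 = 0.3055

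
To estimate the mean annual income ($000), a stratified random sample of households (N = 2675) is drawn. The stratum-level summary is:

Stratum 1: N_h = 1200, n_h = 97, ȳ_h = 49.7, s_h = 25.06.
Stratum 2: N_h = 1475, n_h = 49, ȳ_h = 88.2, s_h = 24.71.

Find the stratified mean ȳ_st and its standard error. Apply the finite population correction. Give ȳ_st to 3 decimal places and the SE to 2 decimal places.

ȳ_st = Σ W_h ȳ_h = (1200·49.7 + 1475·88.2)/2675 = 70.92897
V̂(ȳ_st) = Σ W_h² (1 − n_h/N_h) s_h²/n_h, with W_h = N_h/N and N = 2675:
  stratum 1: (1200/2675)²·(1 − 97/1200)·25.06²/97 = 1.19757
  stratum 2: (1475/2675)²·(1 − 49/1475)·24.71²/49 = 3.6628
V̂(ȳ_st) = 4.86037
SE(ȳ_st) = √4.86037 = 2.20462

ȳ_st ≈ 70.929, SE ≈ 2.20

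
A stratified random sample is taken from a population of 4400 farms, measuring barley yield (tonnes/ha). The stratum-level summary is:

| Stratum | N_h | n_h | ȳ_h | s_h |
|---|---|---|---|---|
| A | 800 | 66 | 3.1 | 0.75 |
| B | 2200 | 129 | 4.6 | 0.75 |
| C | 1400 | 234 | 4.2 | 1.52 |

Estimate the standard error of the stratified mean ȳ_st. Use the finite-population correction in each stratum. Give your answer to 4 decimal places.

V̂(ȳ_st) = Σ W_h² (1 − n_h/N_h) s_h²/n_h, with W_h = N_h/N and N = 4400:
  stratum A: (800/4400)²·(1 − 66/800)·0.75²/66 = 0.000258499
  stratum B: (2200/4400)²·(1 − 129/2200)·0.75²/129 = 0.0010262
  stratum C: (1400/4400)²·(1 − 234/1400)·1.52²/234 = 0.000832516
V̂(ȳ_st) = 0.00211721
SE(ȳ_st) = √0.00211721 = 0.0460132

SE(ȳ_st) ≈ 0.0460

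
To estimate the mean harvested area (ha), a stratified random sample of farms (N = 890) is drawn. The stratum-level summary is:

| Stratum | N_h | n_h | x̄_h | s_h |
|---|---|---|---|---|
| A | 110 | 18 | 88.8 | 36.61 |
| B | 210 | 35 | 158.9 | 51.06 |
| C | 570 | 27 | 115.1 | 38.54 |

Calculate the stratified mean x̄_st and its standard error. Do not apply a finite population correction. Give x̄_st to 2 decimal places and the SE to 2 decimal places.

x̄_st ≈ 122.18, SE ≈ 5.28

x̄_st = Σ W_h x̄_h = (110·88.8 + 210·158.9 + 570·115.1)/890 = 122.18427
V̂(x̄_st) = Σ W_h² s_h²/n_h, with W_h = N_h/N and N = 890:
  stratum A: (110/890)²·36.61²/18 = 1.13745
  stratum B: (210/890)²·51.06²/35 = 4.14717
  stratum C: (570/890)²·38.54²/27 = 22.5647
V̂(x̄_st) = 27.8493
SE(x̄_st) = √27.8493 = 5.27724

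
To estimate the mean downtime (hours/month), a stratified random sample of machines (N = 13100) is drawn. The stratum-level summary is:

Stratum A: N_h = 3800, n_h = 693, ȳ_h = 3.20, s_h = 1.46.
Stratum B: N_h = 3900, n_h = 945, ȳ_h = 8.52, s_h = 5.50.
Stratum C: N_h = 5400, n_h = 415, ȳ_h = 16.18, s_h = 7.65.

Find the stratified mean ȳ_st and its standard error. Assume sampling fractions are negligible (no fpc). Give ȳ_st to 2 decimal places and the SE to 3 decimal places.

ȳ_st = Σ W_h ȳ_h = (3800·3.20 + 3900·8.52 + 5400·16.18)/13100 = 10.13435
V̂(ȳ_st) = Σ W_h² s_h²/n_h, with W_h = N_h/N and N = 13100:
  stratum A: (3800/13100)²·1.46²/693 = 0.00025882
  stratum B: (3900/13100)²·5.50²/945 = 0.00283714
  stratum C: (5400/13100)²·7.65²/415 = 0.0239618
V̂(ȳ_st) = 0.0270578
SE(ȳ_st) = √0.0270578 = 0.164492

ȳ_st ≈ 10.13, SE ≈ 0.164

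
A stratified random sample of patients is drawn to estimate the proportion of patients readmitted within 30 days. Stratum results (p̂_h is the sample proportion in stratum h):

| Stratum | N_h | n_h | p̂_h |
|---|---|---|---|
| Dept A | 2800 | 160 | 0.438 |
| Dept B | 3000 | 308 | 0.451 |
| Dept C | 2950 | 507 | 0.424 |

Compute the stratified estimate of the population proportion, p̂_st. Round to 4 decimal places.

p̂_st ≈ 0.4377

N = 8750; stratum weights W_h = N_h/N.
p̂_st = Σ W_h p̂_h = (2800·0.438 + 3000·0.451 + 2950·0.424)/8750 = 0.43774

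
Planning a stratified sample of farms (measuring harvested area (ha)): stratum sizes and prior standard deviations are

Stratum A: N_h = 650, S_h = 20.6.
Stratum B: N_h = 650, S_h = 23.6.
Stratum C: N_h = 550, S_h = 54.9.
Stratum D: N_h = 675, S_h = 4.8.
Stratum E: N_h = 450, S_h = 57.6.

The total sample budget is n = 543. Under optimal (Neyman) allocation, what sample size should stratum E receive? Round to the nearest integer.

160

Neyman allocation: n_h = n · N_h S_h / Σ N_i S_i, with n = 543.
  stratum A: N_h·S_h = 650·20.6 = 13390.00
  stratum B: N_h·S_h = 650·23.6 = 15340.00
  stratum C: N_h·S_h = 550·54.9 = 30195.00
  stratum D: N_h·S_h = 675·4.8 = 3240.00
  stratum E: N_h·S_h = 450·57.6 = 25920.00
Σ N_h S_h = 88085.00
n for stratum E = 543·25920.00/88085.00 = 159.784 → 160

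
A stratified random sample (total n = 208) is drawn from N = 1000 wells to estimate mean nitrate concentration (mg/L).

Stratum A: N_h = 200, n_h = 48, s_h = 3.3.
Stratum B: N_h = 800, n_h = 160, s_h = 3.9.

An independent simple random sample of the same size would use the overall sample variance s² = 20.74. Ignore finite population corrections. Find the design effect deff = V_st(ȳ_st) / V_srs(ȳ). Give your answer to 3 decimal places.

deff ≈ 0.701

V̂(ȳ_st) = Σ W_h² s_h²/n_h, with W_h = N_h/N and N = 1000:
  stratum A: (200/1000)²·3.3²/48 = 0.009075
  stratum B: (800/1000)²·3.9²/160 = 0.06084
V_st = 0.069915
V_srs = s²/n = 20.74/208 = 0.0997115
deff = V_st / V_srs = 0.069915/0.0997115 = 0.7012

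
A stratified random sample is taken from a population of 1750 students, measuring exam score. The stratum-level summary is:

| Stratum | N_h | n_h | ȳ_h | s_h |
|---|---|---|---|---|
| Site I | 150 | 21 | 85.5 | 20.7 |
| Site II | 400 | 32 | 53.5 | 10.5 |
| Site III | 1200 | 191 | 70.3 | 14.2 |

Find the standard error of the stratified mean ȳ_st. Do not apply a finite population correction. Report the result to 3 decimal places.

V̂(ȳ_st) = Σ W_h² s_h²/n_h, with W_h = N_h/N and N = 1750:
  stratum Site I: (150/1750)²·20.7²/21 = 0.149909
  stratum Site II: (400/1750)²·10.5²/32 = 0.18
  stratum Site III: (1200/1750)²·14.2²/191 = 0.496398
V̂(ȳ_st) = 0.826307
SE(ȳ_st) = √0.826307 = 0.909014

SE(ȳ_st) ≈ 0.909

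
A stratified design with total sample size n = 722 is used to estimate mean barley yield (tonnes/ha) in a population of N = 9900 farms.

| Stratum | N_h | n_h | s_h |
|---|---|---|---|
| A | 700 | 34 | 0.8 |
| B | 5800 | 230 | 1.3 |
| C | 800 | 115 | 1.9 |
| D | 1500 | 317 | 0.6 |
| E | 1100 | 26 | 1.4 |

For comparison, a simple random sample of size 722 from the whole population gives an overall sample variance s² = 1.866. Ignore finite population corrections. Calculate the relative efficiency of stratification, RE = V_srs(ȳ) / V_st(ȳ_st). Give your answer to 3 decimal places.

RE ≈ 0.684

V̂(ȳ_st) = Σ W_h² s_h²/n_h, with W_h = N_h/N and N = 9900:
  stratum A: (700/9900)²·0.8²/34 = 9.4108e-05
  stratum B: (5800/9900)²·1.3²/230 = 0.002522
  stratum C: (800/9900)²·1.9²/115 = 0.000204984
  stratum D: (1500/9900)²·0.6²/317 = 2.60709e-05
  stratum E: (1100/9900)²·1.4²/26 = 0.000930674
V_st = 0.00377783
V_srs = s²/n = 1.866/722 = 0.00258449
Relative efficiency = V_srs / V_st = 0.00258449/0.00377783 = 0.6841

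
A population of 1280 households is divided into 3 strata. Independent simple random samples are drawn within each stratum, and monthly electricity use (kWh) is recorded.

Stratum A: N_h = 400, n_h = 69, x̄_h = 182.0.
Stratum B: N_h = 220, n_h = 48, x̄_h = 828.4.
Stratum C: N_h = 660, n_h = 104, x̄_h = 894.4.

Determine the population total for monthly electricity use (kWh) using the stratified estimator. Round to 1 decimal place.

τ̂_st ≈ 845352.0

τ̂_st = Σ N_h x̄_h = 400·182.0 + 220·828.4 + 660·894.4 = 845352.0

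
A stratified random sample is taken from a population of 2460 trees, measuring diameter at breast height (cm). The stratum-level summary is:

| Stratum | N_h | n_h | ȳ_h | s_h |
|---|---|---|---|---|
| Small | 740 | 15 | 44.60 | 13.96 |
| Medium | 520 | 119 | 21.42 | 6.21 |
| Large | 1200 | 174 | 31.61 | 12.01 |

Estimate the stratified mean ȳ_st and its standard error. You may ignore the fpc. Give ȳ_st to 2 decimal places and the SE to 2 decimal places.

ȳ_st = Σ W_h ȳ_h = (740·44.60 + 520·21.42 + 1200·31.61)/2460 = 33.36358
V̂(ȳ_st) = Σ W_h² s_h²/n_h, with W_h = N_h/N and N = 2460:
  stratum Small: (740/2460)²·13.96²/15 = 1.17564
  stratum Medium: (520/2460)²·6.21²/119 = 0.0144801
  stratum Large: (1200/2460)²·12.01²/174 = 0.197255
V̂(ȳ_st) = 1.38737
SE(ȳ_st) = √1.38737 = 1.17787

ȳ_st ≈ 33.36, SE ≈ 1.18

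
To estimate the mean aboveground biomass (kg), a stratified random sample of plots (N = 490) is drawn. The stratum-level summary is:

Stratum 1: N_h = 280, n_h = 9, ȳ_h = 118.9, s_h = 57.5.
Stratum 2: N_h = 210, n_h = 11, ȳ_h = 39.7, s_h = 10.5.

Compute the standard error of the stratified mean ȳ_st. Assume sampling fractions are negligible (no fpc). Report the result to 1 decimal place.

V̂(ȳ_st) = Σ W_h² s_h²/n_h, with W_h = N_h/N and N = 490:
  stratum 1: (280/490)²·57.5²/9 = 119.955
  stratum 2: (210/490)²·10.5²/11 = 1.84091
V̂(ȳ_st) = 121.796
SE(ȳ_st) = √121.796 = 11.0361

SE(ȳ_st) ≈ 11.0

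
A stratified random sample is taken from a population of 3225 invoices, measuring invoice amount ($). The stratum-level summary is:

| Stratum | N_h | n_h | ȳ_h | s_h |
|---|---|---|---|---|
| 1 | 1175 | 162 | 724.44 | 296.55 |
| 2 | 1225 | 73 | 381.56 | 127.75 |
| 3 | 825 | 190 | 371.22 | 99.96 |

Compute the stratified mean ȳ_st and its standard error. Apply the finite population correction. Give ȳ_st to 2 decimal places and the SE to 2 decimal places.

ȳ_st ≈ 503.84, SE ≈ 9.75

ȳ_st = Σ W_h ȳ_h = (1175·724.44 + 1225·381.56 + 825·371.22)/3225 = 503.84016
V̂(ȳ_st) = Σ W_h² (1 − n_h/N_h) s_h²/n_h, with W_h = N_h/N and N = 3225:
  stratum 1: (1175/3225)²·(1 − 162/1175)·296.55²/162 = 62.1253
  stratum 2: (1225/3225)²·(1 − 73/1225)·127.75²/73 = 30.3339
  stratum 3: (825/3225)²·(1 − 190/825)·99.96²/190 = 2.64891
V̂(ȳ_st) = 95.1081
SE(ȳ_st) = √95.1081 = 9.75234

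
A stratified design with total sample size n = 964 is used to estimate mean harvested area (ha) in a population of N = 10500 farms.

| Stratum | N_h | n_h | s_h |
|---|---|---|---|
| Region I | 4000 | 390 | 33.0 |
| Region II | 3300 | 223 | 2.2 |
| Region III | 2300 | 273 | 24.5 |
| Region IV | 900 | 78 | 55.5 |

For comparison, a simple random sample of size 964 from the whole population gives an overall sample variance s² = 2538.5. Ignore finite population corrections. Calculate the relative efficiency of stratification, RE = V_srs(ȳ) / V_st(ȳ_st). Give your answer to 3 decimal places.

V̂(ȳ_st) = Σ W_h² s_h²/n_h, with W_h = N_h/N and N = 10500:
  stratum Region I: (4000/10500)²·33.0²/390 = 0.405233
  stratum Region II: (3300/10500)²·2.2²/223 = 0.00214383
  stratum Region III: (2300/10500)²·24.5²/273 = 0.105499
  stratum Region IV: (900/10500)²·55.5²/78 = 0.290133
V_st = 0.803009
V_srs = s²/n = 2538.5/964 = 2.6333
Relative efficiency = V_srs / V_st = 2.6333/0.803009 = 3.2793

RE ≈ 3.279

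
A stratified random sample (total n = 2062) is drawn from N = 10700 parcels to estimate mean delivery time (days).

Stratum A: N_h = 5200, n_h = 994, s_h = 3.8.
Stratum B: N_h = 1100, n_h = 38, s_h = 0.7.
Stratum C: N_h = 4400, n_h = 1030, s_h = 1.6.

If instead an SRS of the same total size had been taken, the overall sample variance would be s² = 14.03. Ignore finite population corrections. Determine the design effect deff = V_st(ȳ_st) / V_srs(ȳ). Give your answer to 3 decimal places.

V̂(ȳ_st) = Σ W_h² s_h²/n_h, with W_h = N_h/N and N = 10700:
  stratum A: (5200/10700)²·3.8²/994 = 0.00343099
  stratum B: (1100/10700)²·0.7²/38 = 0.000136279
  stratum C: (4400/10700)²·1.6²/1030 = 0.000420282
V_st = 0.00398756
V_srs = s²/n = 14.03/2062 = 0.00680407
deff = V_st / V_srs = 0.00398756/0.00680407 = 0.5861

deff ≈ 0.586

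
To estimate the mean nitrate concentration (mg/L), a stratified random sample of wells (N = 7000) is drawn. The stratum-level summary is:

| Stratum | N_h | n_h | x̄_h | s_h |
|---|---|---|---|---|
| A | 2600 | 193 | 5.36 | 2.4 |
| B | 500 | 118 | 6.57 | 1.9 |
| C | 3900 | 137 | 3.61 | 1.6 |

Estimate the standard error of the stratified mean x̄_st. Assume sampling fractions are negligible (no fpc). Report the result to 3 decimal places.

SE(x̄_st) ≈ 0.100

V̂(x̄_st) = Σ W_h² s_h²/n_h, with W_h = N_h/N and N = 7000:
  stratum A: (2600/7000)²·2.4²/193 = 0.00411733
  stratum B: (500/7000)²·1.9²/118 = 0.000156088
  stratum C: (3900/7000)²·1.6²/137 = 0.00580033
V̂(x̄_st) = 0.0100737
SE(x̄_st) = √0.0100737 = 0.100368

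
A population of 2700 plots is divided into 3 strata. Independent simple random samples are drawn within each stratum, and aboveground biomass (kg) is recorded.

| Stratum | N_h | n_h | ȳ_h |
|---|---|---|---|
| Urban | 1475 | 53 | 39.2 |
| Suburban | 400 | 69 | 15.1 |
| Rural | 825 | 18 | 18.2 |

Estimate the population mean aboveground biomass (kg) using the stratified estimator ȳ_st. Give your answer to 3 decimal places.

N = Σ N_h = 2700. Stratum weights W_h = N_h/N.
ȳ_st = (1475·39.2 + 400·15.1 + 825·18.2) / 2700 = 29.21296

ȳ_st ≈ 29.213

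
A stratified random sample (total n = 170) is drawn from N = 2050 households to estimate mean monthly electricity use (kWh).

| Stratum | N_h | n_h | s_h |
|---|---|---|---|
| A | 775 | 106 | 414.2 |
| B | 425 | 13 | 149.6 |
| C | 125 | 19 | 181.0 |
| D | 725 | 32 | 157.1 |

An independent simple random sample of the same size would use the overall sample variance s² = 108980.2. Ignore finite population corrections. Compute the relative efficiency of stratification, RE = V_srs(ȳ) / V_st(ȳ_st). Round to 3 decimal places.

RE ≈ 1.571

V̂(ȳ_st) = Σ W_h² s_h²/n_h, with W_h = N_h/N and N = 2050:
  stratum A: (775/2050)²·414.2²/106 = 231.318
  stratum B: (425/2050)²·149.6²/13 = 73.9929
  stratum C: (125/2050)²·181.0²/19 = 6.41085
  stratum D: (725/2050)²·157.1²/32 = 96.4652
V_st = 408.187
V_srs = s²/n = 108980.2/170 = 641.06
Relative efficiency = V_srs / V_st = 641.06/408.187 = 1.5705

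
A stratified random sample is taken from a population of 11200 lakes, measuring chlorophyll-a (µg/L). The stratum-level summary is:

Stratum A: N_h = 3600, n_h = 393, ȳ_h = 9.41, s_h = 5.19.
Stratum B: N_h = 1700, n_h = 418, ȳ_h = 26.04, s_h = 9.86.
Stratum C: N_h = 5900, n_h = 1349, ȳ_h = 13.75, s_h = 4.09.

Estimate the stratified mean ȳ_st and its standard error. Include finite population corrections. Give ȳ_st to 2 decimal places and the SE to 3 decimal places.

ȳ_st ≈ 14.22, SE ≈ 0.114

ȳ_st = Σ W_h ȳ_h = (3600·9.41 + 1700·26.04 + 5900·13.75)/11200 = 14.22045
V̂(ȳ_st) = Σ W_h² (1 − n_h/N_h) s_h²/n_h, with W_h = N_h/N and N = 11200:
  stratum A: (3600/11200)²·(1 − 393/3600)·5.19²/393 = 0.00630823
  stratum B: (1700/11200)²·(1 − 418/1700)·9.86²/418 = 0.0040409
  stratum C: (5900/11200)²·(1 − 1349/5900)·4.09²/1349 = 0.00265435
V̂(ȳ_st) = 0.0130035
SE(ȳ_st) = √0.0130035 = 0.114033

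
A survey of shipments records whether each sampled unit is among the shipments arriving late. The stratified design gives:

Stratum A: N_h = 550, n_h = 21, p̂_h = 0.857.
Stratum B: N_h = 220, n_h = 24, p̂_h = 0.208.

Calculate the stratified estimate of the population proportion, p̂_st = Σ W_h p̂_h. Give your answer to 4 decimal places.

N = 770; stratum weights W_h = N_h/N.
p̂_st = Σ W_h p̂_h = (550·0.857 + 220·0.208)/770 = 0.67157

p̂_st ≈ 0.6716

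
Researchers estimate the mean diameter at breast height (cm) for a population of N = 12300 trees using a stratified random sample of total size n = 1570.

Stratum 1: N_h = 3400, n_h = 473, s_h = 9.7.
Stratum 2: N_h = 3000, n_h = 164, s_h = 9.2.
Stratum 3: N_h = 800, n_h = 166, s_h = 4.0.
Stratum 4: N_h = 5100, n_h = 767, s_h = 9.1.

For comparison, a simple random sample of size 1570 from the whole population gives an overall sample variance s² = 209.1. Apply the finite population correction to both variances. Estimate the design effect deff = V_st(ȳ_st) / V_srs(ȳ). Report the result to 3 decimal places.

V̂(ȳ_st) = Σ W_h² (1 − n_h/N_h) s_h²/n_h, with W_h = N_h/N and N = 12300:
  stratum 1: (3400/12300)²·(1 − 473/3400)·9.7²/473 = 0.013085
  stratum 2: (3000/12300)²·(1 − 164/3000)·9.2²/164 = 0.0290235
  stratum 3: (800/12300)²·(1 − 166/800)·4.0²/166 = 0.000323133
  stratum 4: (5100/12300)²·(1 − 767/5100)·9.1²/767 = 0.0157702
V_st = 0.0582017
V_srs = (1 − 1570/12300)·209.1/1570 = 0.116185
deff = V_st / V_srs = 0.0582017/0.116185 = 0.5009

deff ≈ 0.501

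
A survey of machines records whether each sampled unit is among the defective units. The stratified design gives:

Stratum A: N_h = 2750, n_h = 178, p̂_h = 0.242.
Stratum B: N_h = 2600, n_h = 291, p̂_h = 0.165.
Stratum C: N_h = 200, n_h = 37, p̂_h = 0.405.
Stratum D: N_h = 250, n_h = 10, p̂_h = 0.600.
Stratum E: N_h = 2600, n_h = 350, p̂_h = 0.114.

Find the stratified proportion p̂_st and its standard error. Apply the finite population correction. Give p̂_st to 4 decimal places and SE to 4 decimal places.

N = 8400; stratum weights W_h = N_h/N.
p̂_st = Σ W_h p̂_h = (2750·0.242 + 2600·0.165 + 200·0.405 + 250·0.600 + 2600·0.114)/8400 = 0.19308
V̂(p̂_st) = Σ W_h² (1 − n_h/N_h) p̂_h(1−p̂_h)/(n_h−1):
  stratum A: (2750/8400)²·(1 − 178/2750)·0.242·0.758/177 = 0.000103886
  stratum B: (2600/8400)²·(1 − 291/2600)·0.165·0.835/290 = 4.04214e-05
  stratum C: (200/8400)²·(1 − 37/200)·0.405·0.595/36 = 3.09263e-06
  stratum D: (250/8400)²·(1 − 10/250)·0.600·0.400/9 = 2.26757e-05
  stratum E: (2600/8400)²·(1 − 350/2600)·0.114·0.886/349 = 2.39944e-05
V̂(p̂_st) = 0.00019407; SE = √V̂ = 0.0139309

p̂_st ≈ 0.1931, SE ≈ 0.0139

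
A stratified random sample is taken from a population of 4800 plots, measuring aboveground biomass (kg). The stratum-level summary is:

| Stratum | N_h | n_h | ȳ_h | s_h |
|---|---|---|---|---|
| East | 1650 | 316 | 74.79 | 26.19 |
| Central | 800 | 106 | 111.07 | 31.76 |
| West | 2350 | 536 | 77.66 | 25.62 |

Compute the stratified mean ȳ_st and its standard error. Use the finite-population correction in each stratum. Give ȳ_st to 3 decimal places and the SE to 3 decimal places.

ȳ_st = Σ W_h ȳ_h = (1650·74.79 + 800·111.07 + 2350·77.66)/4800 = 82.24177
V̂(ȳ_st) = Σ W_h² (1 − n_h/N_h) s_h²/n_h, with W_h = N_h/N and N = 4800:
  stratum East: (1650/4800)²·(1 − 316/1650)·26.19²/316 = 0.207368
  stratum Central: (800/4800)²·(1 − 106/800)·31.76²/106 = 0.22931
  stratum West: (2350/4800)²·(1 − 536/2350)·25.62²/536 = 0.226577
V̂(ȳ_st) = 0.663254
SE(ȳ_st) = √0.663254 = 0.814404

ȳ_st ≈ 82.242, SE ≈ 0.814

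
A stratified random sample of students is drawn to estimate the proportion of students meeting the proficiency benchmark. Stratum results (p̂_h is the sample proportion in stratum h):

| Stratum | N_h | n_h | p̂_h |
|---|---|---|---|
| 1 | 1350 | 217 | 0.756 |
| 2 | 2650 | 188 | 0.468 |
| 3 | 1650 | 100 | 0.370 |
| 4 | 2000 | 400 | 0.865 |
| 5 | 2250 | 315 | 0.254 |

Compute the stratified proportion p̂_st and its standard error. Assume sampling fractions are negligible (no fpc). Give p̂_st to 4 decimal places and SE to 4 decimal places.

p̂_st ≈ 0.5225, SE ≈ 0.0148

N = 9900; stratum weights W_h = N_h/N.
p̂_st = Σ W_h p̂_h = (1350·0.756 + 2650·0.468 + 1650·0.370 + 2000·0.865 + 2250·0.254)/9900 = 0.52251
V̂(p̂_st) = Σ W_h² p̂_h(1−p̂_h)/(n_h−1):
  stratum 1: (1350/9900)²·0.756·0.244/216 = 1.58802e-05
  stratum 2: (2650/9900)²·0.468·0.532/187 = 9.53976e-05
  stratum 3: (1650/9900)²·0.370·0.630/99 = 6.5404e-05
  stratum 4: (2000/9900)²·0.865·0.135/399 = 1.19445e-05
  stratum 5: (2250/9900)²·0.254·0.746/314 = 3.11701e-05
V̂(p̂_st) = 0.000219796; SE = √V̂ = 0.0148255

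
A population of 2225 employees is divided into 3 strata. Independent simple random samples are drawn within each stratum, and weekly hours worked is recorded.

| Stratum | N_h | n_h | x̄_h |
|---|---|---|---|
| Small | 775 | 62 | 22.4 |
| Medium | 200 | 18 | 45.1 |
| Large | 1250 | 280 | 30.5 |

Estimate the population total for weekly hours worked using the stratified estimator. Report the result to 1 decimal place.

τ̂_st = Σ N_h x̄_h = 775·22.4 + 200·45.1 + 1250·30.5 = 64505.0

τ̂_st ≈ 64505.0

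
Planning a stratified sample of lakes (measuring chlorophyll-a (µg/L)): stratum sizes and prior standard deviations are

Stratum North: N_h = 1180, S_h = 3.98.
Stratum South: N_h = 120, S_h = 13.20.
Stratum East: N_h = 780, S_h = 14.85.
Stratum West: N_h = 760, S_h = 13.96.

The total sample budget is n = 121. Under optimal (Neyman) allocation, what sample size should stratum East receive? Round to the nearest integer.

Neyman allocation: n_h = n · N_h S_h / Σ N_i S_i, with n = 121.
  stratum North: N_h·S_h = 1180·3.98 = 4696.40
  stratum South: N_h·S_h = 120·13.20 = 1584.00
  stratum East: N_h·S_h = 780·14.85 = 11583.00
  stratum West: N_h·S_h = 760·13.96 = 10609.60
Σ N_h S_h = 28473.00
n for stratum East = 121·11583.00/28473.00 = 49.224 → 49

49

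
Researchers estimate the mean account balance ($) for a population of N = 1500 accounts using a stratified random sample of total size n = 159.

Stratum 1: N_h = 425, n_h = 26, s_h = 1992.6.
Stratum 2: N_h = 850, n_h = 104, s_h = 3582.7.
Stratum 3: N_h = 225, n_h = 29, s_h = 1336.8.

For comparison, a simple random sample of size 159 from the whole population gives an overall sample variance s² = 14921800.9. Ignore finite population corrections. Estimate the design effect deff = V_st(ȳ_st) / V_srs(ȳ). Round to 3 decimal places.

deff ≈ 0.568

V̂(ȳ_st) = Σ W_h² s_h²/n_h, with W_h = N_h/N and N = 1500:
  stratum 1: (425/1500)²·1992.6²/26 = 12259.2
  stratum 2: (850/1500)²·3582.7²/104 = 39631.7
  stratum 3: (225/1500)²·1336.8²/29 = 1386.49
V_st = 53277.4
V_srs = s²/n = 14921800.9/159 = 93847.8
deff = V_st / V_srs = 53277.4/93847.8 = 0.5677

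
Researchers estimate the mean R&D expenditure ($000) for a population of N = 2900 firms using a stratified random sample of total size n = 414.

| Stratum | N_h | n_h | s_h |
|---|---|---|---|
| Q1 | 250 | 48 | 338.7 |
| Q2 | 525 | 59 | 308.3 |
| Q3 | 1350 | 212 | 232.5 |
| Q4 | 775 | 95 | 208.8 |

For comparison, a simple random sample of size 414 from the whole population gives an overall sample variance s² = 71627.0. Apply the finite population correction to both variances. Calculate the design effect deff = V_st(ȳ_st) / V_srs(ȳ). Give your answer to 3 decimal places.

deff ≈ 0.921

V̂(ȳ_st) = Σ W_h² (1 − n_h/N_h) s_h²/n_h, with W_h = N_h/N and N = 2900:
  stratum Q1: (250/2900)²·(1 − 48/250)·338.7²/48 = 14.3511
  stratum Q2: (525/2900)²·(1 − 59/525)·308.3²/59 = 46.8645
  stratum Q3: (1350/2900)²·(1 − 212/1350)·232.5²/212 = 46.579
  stratum Q4: (775/2900)²·(1 − 95/775)·208.8²/95 = 28.7576
V_st = 136.552
V_srs = (1 − 414/2900)·71627.0/414 = 148.313
deff = V_st / V_srs = 136.552/148.313 = 0.9207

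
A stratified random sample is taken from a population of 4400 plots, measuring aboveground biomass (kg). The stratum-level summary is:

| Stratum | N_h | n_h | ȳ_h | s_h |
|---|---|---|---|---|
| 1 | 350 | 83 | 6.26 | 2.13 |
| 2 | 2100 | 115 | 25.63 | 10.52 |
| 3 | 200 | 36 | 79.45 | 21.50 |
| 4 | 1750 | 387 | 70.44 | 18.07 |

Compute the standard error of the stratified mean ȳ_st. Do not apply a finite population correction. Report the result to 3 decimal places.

SE(ȳ_st) ≈ 0.616

V̂(ȳ_st) = Σ W_h² s_h²/n_h, with W_h = N_h/N and N = 4400:
  stratum 1: (350/4400)²·2.13²/83 = 0.000345869
  stratum 2: (2100/4400)²·10.52²/115 = 0.219213
  stratum 3: (200/4400)²·21.50²/36 = 0.0265295
  stratum 4: (1750/4400)²·18.07²/387 = 0.133468
V̂(ȳ_st) = 0.379556
SE(ȳ_st) = √0.379556 = 0.616081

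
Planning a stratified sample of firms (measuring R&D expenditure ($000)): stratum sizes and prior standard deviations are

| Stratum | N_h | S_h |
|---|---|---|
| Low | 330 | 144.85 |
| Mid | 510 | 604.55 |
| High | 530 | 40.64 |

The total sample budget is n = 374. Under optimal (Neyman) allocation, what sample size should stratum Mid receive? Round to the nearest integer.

Neyman allocation: n_h = n · N_h S_h / Σ N_i S_i, with n = 374.
  stratum Low: N_h·S_h = 330·144.85 = 47800.50
  stratum Mid: N_h·S_h = 510·604.55 = 308320.50
  stratum High: N_h·S_h = 530·40.64 = 21539.20
Σ N_h S_h = 377660.20
n for stratum Mid = 374·308320.50/377660.20 = 305.332 → 305

305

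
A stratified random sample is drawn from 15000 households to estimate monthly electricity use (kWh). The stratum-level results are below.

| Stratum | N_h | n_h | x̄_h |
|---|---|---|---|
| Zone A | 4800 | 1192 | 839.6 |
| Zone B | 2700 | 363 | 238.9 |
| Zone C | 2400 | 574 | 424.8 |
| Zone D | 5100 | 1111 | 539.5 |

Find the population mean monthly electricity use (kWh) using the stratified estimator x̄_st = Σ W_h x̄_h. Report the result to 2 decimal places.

x̄_st ≈ 563.07

N = Σ N_h = 15000. Stratum weights W_h = N_h/N.
x̄_st = (4800·839.6 + 2700·238.9 + 2400·424.8 + 5100·539.5) / 15000 = 563.0720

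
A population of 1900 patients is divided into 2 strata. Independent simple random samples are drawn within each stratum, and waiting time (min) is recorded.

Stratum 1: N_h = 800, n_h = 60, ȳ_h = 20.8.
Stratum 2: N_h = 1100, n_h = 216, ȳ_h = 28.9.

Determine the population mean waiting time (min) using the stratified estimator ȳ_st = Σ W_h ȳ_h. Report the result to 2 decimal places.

ȳ_st ≈ 25.49

N = Σ N_h = 1900. Stratum weights W_h = N_h/N.
ȳ_st = (800·20.8 + 1100·28.9) / 1900 = 25.4895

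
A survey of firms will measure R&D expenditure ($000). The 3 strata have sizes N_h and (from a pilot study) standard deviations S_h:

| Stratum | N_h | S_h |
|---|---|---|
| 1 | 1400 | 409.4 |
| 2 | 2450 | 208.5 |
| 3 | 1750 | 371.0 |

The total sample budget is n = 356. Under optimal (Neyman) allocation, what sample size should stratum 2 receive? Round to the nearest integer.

105

Neyman allocation: n_h = n · N_h S_h / Σ N_i S_i, with n = 356.
  stratum 1: N_h·S_h = 1400·409.4 = 573160.00
  stratum 2: N_h·S_h = 2450·208.5 = 510825.00
  stratum 3: N_h·S_h = 1750·371.0 = 649250.00
Σ N_h S_h = 1733235.00
n for stratum 2 = 356·510825.00/1733235.00 = 104.922 → 105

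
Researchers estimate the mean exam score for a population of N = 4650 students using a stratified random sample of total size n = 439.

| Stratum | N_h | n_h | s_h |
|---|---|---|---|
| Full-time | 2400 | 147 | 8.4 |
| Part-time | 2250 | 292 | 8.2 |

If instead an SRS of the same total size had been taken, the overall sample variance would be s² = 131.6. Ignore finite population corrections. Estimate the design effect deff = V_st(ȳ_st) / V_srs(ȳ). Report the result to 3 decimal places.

V̂(ȳ_st) = Σ W_h² s_h²/n_h, with W_h = N_h/N and N = 4650:
  stratum Full-time: (2400/4650)²·8.4²/147 = 0.127867
  stratum Part-time: (2250/4650)²·8.2²/292 = 0.0539143
V_st = 0.181781
V_srs = s²/n = 131.6/439 = 0.299772
deff = V_st / V_srs = 0.181781/0.299772 = 0.6064

deff ≈ 0.606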